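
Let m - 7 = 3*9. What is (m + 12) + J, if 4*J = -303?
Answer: -119/4 ≈ -29.750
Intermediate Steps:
J = -303/4 (J = (1/4)*(-303) = -303/4 ≈ -75.750)
m = 34 (m = 7 + 3*9 = 7 + 27 = 34)
(m + 12) + J = (34 + 12) - 303/4 = 46 - 303/4 = -119/4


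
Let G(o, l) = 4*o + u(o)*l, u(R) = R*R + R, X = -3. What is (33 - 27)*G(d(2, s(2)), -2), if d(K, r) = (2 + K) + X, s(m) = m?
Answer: 0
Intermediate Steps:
u(R) = R + R**2 (u(R) = R**2 + R = R + R**2)
d(K, r) = -1 + K (d(K, r) = (2 + K) - 3 = -1 + K)
G(o, l) = 4*o + l*o*(1 + o) (G(o, l) = 4*o + (o*(1 + o))*l = 4*o + l*o*(1 + o))
(33 - 27)*G(d(2, s(2)), -2) = (33 - 27)*((-1 + 2)*(4 - 2*(1 + (-1 + 2)))) = 6*(1*(4 - 2*(1 + 1))) = 6*(1*(4 - 2*2)) = 6*(1*(4 - 4)) = 6*(1*0) = 6*0 = 0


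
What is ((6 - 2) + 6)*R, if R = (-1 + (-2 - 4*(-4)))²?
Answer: 1690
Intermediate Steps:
R = 169 (R = (-1 + (-2 + 16))² = (-1 + 14)² = 13² = 169)
((6 - 2) + 6)*R = ((6 - 2) + 6)*169 = (4 + 6)*169 = 10*169 = 1690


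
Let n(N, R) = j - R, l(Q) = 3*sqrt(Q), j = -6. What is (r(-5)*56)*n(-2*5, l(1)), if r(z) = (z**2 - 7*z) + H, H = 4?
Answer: -32256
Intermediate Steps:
n(N, R) = -6 - R
r(z) = 4 + z**2 - 7*z (r(z) = (z**2 - 7*z) + 4 = 4 + z**2 - 7*z)
(r(-5)*56)*n(-2*5, l(1)) = ((4 + (-5)**2 - 7*(-5))*56)*(-6 - 3*sqrt(1)) = ((4 + 25 + 35)*56)*(-6 - 3) = (64*56)*(-6 - 1*3) = 3584*(-6 - 3) = 3584*(-9) = -32256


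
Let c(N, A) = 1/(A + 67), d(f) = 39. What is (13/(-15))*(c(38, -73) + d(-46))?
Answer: -3029/90 ≈ -33.656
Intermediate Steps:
c(N, A) = 1/(67 + A)
(13/(-15))*(c(38, -73) + d(-46)) = (13/(-15))*(1/(67 - 73) + 39) = (13*(-1/15))*(1/(-6) + 39) = -13*(-1/6 + 39)/15 = -13/15*233/6 = -3029/90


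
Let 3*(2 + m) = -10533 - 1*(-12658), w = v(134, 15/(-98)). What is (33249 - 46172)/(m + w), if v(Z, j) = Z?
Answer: -38769/2521 ≈ -15.378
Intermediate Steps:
w = 134
m = 2119/3 (m = -2 + (-10533 - 1*(-12658))/3 = -2 + (-10533 + 12658)/3 = -2 + (1/3)*2125 = -2 + 2125/3 = 2119/3 ≈ 706.33)
(33249 - 46172)/(m + w) = (33249 - 46172)/(2119/3 + 134) = -12923/2521/3 = -12923*3/2521 = -38769/2521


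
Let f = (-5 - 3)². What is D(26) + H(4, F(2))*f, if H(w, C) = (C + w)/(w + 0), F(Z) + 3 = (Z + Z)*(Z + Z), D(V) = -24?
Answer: 248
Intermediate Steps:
F(Z) = -3 + 4*Z² (F(Z) = -3 + (Z + Z)*(Z + Z) = -3 + (2*Z)*(2*Z) = -3 + 4*Z²)
H(w, C) = (C + w)/w
f = 64 (f = (-8)² = 64)
D(26) + H(4, F(2))*f = -24 + (((-3 + 4*2²) + 4)/4)*64 = -24 + (((-3 + 4*4) + 4)/4)*64 = -24 + (((-3 + 16) + 4)/4)*64 = -24 + ((13 + 4)/4)*64 = -24 + ((¼)*17)*64 = -24 + (17/4)*64 = -24 + 272 = 248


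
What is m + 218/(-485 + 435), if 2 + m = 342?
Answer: 8391/25 ≈ 335.64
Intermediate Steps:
m = 340 (m = -2 + 342 = 340)
m + 218/(-485 + 435) = 340 + 218/(-485 + 435) = 340 + 218/(-50) = 340 - 1/50*218 = 340 - 109/25 = 8391/25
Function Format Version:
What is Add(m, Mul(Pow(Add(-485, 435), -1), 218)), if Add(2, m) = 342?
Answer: Rational(8391, 25) ≈ 335.64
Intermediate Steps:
m = 340 (m = Add(-2, 342) = 340)
Add(m, Mul(Pow(Add(-485, 435), -1), 218)) = Add(340, Mul(Pow(Add(-485, 435), -1), 218)) = Add(340, Mul(Pow(-50, -1), 218)) = Add(340, Mul(Rational(-1, 50), 218)) = Add(340, Rational(-109, 25)) = Rational(8391, 25)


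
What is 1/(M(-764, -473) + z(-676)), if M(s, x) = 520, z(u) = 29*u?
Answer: -1/19084 ≈ -5.2400e-5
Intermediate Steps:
1/(M(-764, -473) + z(-676)) = 1/(520 + 29*(-676)) = 1/(520 - 19604) = 1/(-19084) = -1/19084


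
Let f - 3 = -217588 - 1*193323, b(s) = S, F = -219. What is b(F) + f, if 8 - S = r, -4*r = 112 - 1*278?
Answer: -821883/2 ≈ -4.1094e+5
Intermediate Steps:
r = 83/2 (r = -(112 - 1*278)/4 = -(112 - 278)/4 = -1/4*(-166) = 83/2 ≈ 41.500)
S = -67/2 (S = 8 - 1*83/2 = 8 - 83/2 = -67/2 ≈ -33.500)
b(s) = -67/2
f = -410908 (f = 3 + (-217588 - 1*193323) = 3 + (-217588 - 193323) = 3 - 410911 = -410908)
b(F) + f = -67/2 - 410908 = -821883/2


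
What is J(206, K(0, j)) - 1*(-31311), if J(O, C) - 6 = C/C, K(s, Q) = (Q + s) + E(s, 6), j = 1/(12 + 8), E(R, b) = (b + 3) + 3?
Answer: 31318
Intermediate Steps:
E(R, b) = 6 + b (E(R, b) = (3 + b) + 3 = 6 + b)
j = 1/20 ≈ 0.050000
K(s, Q) = 12 + Q + s (K(s, Q) = (Q + s) + (6 + 6) = (Q + s) + 12 = 12 + Q + s)
J(O, C) = 7 (J(O, C) = 6 + C/C = 6 + 1 = 7)
J(206, K(0, j)) - 1*(-31311) = 7 - 1*(-31311) = 7 + 31311 = 31318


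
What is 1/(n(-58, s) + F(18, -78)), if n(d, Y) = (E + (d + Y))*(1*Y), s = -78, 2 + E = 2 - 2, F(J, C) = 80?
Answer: 1/10844 ≈ 9.2217e-5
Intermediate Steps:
E = -2 (E = -2 + (2 - 2) = -2 + 0 = -2)
n(d, Y) = Y*(-2 + Y + d) (n(d, Y) = (-2 + (d + Y))*(1*Y) = (-2 + (Y + d))*Y = (-2 + Y + d)*Y = Y*(-2 + Y + d))
1/(n(-58, s) + F(18, -78)) = 1/(-78*(-2 - 78 - 58) + 80) = 1/(-78*(-138) + 80) = 1/(10764 + 80) = 1/10844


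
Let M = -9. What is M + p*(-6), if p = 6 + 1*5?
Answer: -75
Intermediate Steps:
p = 11 (p = 6 + 5 = 11)
M + p*(-6) = -9 + 11*(-6) = -9 - 66 = -75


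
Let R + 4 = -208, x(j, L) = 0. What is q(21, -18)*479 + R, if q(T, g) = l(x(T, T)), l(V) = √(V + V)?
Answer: -212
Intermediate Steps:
R = -212 (R = -4 - 208 = -212)
l(V) = √2*√V (l(V) = √(2*V) = √2*√V)
q(T, g) = 0 (q(T, g) = √2*√0 = √2*0 = 0)
q(21, -18)*479 + R = 0*479 - 212 = 0 - 212 = -212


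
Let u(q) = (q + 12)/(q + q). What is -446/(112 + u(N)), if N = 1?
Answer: -892/237 ≈ -3.7637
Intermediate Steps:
u(q) = (12 + q)/(2*q) (u(q) = (12 + q)/((2*q)) = (12 + q)*(1/(2*q)) = (12 + q)/(2*q))
-446/(112 + u(N)) = -446/(112 + (½)*(12 + 1)/1) = -446/(112 + (½)*1*13) = -446/(112 + 13/2) = -446/237/2 = -446*2/237 = -892/237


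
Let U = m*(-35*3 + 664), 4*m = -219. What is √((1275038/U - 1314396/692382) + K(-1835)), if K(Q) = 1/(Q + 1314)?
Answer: I*√2359797045653434910222909859/7360175407377 ≈ 6.6001*I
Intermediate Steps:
m = -219/4 (m = (¼)*(-219) = -219/4 ≈ -54.750)
K(Q) = 1/(1314 + Q)
U = -122421/4 (U = -219*(-35*3 + 664)/4 = -219*(-105 + 664)/4 = -219/4*559 = -122421/4 ≈ -30605.)
√((1275038/U - 1314396/692382) + K(-1835)) = √((1275038/(-122421/4) - 1314396/692382) + 1/(1314 - 1835)) = √((1275038*(-4/122421) - 1314396*1/692382) + 1/(-521)) = √((-5100152/122421 - 219066/115397) - 1/521) = √(-615360519130/14127016137 - 1/521) = √(-320616957482867/7360175407377) = I*√2359797045653434910222909859/7360175407377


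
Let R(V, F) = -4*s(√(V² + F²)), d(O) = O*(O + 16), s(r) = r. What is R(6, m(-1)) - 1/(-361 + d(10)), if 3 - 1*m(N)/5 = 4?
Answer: 1/101 - 4*√61 ≈ -31.231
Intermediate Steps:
d(O) = O*(16 + O)
m(N) = -5 (m(N) = 15 - 5*4 = 15 - 20 = -5)
R(V, F) = -4*√(F² + V²) (R(V, F) = -4*√(V² + F²) = -4*√(F² + V²))
R(6, m(-1)) - 1/(-361 + d(10)) = -4*√((-5)² + 6²) - 1/(-361 + 10*(16 + 10)) = -4*√(25 + 36) - 1/(-361 + 10*26) = -4*√61 - 1/(-361 + 260) = -4*√61 - 1/(-101) = -4*√61 - 1*(-1/101) = -4*√61 + 1/101 = 1/101 - 4*√61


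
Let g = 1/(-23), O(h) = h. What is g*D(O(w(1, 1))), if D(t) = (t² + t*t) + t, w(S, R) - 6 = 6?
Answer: -300/23 ≈ -13.043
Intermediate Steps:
w(S, R) = 12 (w(S, R) = 6 + 6 = 12)
D(t) = t + 2*t² (D(t) = (t² + t²) + t = 2*t² + t = t + 2*t²)
g = -1/23 ≈ -0.043478
g*D(O(w(1, 1))) = -12*(1 + 2*12)/23 = -12*(1 + 24)/23 = -12*25/23 = -1/23*300 = -300/23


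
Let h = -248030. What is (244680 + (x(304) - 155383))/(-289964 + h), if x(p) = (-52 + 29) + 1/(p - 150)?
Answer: -13748197/82851076 ≈ -0.16594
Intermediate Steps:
x(p) = -23 + 1/(-150 + p)
(244680 + (x(304) - 155383))/(-289964 + h) = (244680 + ((3451 - 23*304)/(-150 + 304) - 155383))/(-289964 - 248030) = (244680 + ((3451 - 6992)/154 - 155383))/(-537994) = (244680 + ((1/154)*(-3541) - 155383))*(-1/537994) = (244680 + (-3541/154 - 155383))*(-1/537994) = (244680 - 23932523/154)*(-1/537994) = (13748197/154)*(-1/537994) = -13748197/82851076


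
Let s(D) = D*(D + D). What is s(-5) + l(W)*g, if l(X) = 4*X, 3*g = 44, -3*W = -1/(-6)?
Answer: 1262/27 ≈ 46.741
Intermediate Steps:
s(D) = 2*D² (s(D) = D*(2*D) = 2*D²)
W = -1/18 (W = -(-1)/(3*(-6)) = -(-1)*(-1)/(3*6) = -⅓*⅙ = -1/18 ≈ -0.055556)
g = 44/3 (g = (⅓)*44 = 44/3 ≈ 14.667)
s(-5) + l(W)*g = 2*(-5)² + (4*(-1/18))*(44/3) = 2*25 - 2/9*44/3 = 50 - 88/27 = 1262/27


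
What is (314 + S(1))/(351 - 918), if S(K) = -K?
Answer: -313/567 ≈ -0.55203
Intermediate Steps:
(314 + S(1))/(351 - 918) = (314 - 1*1)/(351 - 918) = (314 - 1)/(-567) = 313*(-1/567) = -313/567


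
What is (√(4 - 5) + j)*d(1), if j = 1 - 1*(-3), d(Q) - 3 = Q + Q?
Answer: 20 + 5*I ≈ 20.0 + 5.0*I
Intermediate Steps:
d(Q) = 3 + 2*Q (d(Q) = 3 + (Q + Q) = 3 + 2*Q)
j = 4 (j = 1 + 3 = 4)
(√(4 - 5) + j)*d(1) = (√(4 - 5) + 4)*(3 + 2*1) = (√(-1) + 4)*(3 + 2) = (I + 4)*5 = (4 + I)*5 = 20 + 5*I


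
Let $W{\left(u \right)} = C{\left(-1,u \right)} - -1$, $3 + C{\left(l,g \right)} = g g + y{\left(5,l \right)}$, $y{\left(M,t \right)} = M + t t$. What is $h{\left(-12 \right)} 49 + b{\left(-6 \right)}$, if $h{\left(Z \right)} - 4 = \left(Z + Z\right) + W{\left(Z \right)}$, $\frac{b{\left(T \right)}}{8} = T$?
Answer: $6224$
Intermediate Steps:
$b{\left(T \right)} = 8 T$
$y{\left(M,t \right)} = M + t^{2}$
$C{\left(l,g \right)} = 2 + g^{2} + l^{2}$ ($C{\left(l,g \right)} = -3 + \left(g g + \left(5 + l^{2}\right)\right) = -3 + \left(g^{2} + \left(5 + l^{2}\right)\right) = -3 + \left(5 + g^{2} + l^{2}\right) = 2 + g^{2} + l^{2}$)
$W{\left(u \right)} = 4 + u^{2}$ ($W{\left(u \right)} = \left(2 + u^{2} + \left(-1\right)^{2}\right) - -1 = \left(2 + u^{2} + 1\right) + 1 = \left(3 + u^{2}\right) + 1 = 4 + u^{2}$)
$h{\left(Z \right)} = 8 + Z^{2} + 2 Z$ ($h{\left(Z \right)} = 4 + \left(\left(Z + Z\right) + \left(4 + Z^{2}\right)\right) = 4 + \left(2 Z + \left(4 + Z^{2}\right)\right) = 4 + \left(4 + Z^{2} + 2 Z\right) = 8 + Z^{2} + 2 Z$)
$h{\left(-12 \right)} 49 + b{\left(-6 \right)} = \left(8 + \left(-12\right)^{2} + 2 \left(-12\right)\right) 49 + 8 \left(-6\right) = \left(8 + 144 - 24\right) 49 - 48 = 128 \cdot 49 - 48 = 6272 - 48 = 6224$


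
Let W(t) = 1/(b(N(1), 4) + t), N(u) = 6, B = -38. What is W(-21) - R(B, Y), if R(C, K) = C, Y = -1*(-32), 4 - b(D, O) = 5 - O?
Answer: 683/18 ≈ 37.944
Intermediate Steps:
b(D, O) = -1 + O (b(D, O) = 4 - (5 - O) = 4 + (-5 + O) = -1 + O)
Y = 32
W(t) = 1/(3 + t) (W(t) = 1/((-1 + 4) + t) = 1/(3 + t))
W(-21) - R(B, Y) = 1/(3 - 21) - 1*(-38) = 1/(-18) + 38 = -1/18 + 38 = 683/18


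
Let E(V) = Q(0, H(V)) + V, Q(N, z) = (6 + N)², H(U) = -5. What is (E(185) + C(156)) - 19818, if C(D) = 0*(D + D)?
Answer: -19597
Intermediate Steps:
C(D) = 0 (C(D) = 0*(2*D) = 0)
E(V) = 36 + V (E(V) = (6 + 0)² + V = 6² + V = 36 + V)
(E(185) + C(156)) - 19818 = ((36 + 185) + 0) - 19818 = (221 + 0) - 19818 = 221 - 19818 = -19597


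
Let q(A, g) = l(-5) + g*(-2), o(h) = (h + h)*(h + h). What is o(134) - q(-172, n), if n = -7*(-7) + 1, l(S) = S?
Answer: 71929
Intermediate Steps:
o(h) = 4*h**2 (o(h) = (2*h)*(2*h) = 4*h**2)
n = 50 (n = 49 + 1 = 50)
q(A, g) = -5 - 2*g (q(A, g) = -5 + g*(-2) = -5 - 2*g)
o(134) - q(-172, n) = 4*134**2 - (-5 - 2*50) = 4*17956 - (-5 - 100) = 71824 - 1*(-105) = 71824 + 105 = 71929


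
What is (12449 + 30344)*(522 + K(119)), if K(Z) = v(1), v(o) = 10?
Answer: 22765876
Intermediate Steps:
K(Z) = 10
(12449 + 30344)*(522 + K(119)) = (12449 + 30344)*(522 + 10) = 42793*532 = 22765876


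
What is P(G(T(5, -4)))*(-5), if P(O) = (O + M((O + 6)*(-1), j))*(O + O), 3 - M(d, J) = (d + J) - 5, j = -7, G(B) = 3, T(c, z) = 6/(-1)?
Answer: -810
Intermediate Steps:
T(c, z) = -6 (T(c, z) = 6*(-1) = -6)
M(d, J) = 8 - J - d (M(d, J) = 3 - ((d + J) - 5) = 3 - ((J + d) - 5) = 3 - (-5 + J + d) = 3 + (5 - J - d) = 8 - J - d)
P(O) = 2*O*(21 + 2*O) (P(O) = (O + (8 - 1*(-7) - (O + 6)*(-1)))*(O + O) = (O + (8 + 7 - (6 + O)*(-1)))*(2*O) = (O + (8 + 7 - (-6 - O)))*(2*O) = (O + (8 + 7 + (6 + O)))*(2*O) = (O + (21 + O))*(2*O) = (21 + 2*O)*(2*O) = 2*O*(21 + 2*O))
P(G(T(5, -4)))*(-5) = (2*3*(21 + 2*3))*(-5) = (2*3*(21 + 6))*(-5) = (2*3*27)*(-5) = 162*(-5) = -810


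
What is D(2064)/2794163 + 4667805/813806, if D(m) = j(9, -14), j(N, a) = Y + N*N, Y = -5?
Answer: 13042669871471/2273906614378 ≈ 5.7358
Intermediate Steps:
j(N, a) = -5 + N² (j(N, a) = -5 + N*N = -5 + N²)
D(m) = 76 (D(m) = -5 + 9² = -5 + 81 = 76)
D(2064)/2794163 + 4667805/813806 = 76/2794163 + 4667805/813806 = 13042669871471/2273906614378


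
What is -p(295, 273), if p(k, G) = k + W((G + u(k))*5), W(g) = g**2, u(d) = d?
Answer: -8065895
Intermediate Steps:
p(k, G) = k + (5*G + 5*k)**2 (p(k, G) = k + ((G + k)*5)**2 = k + (5*G + 5*k)**2)
-p(295, 273) = -(295 + 25*(273 + 295)**2) = -(295 + 25*568**2) = -(295 + 25*322624) = -(295 + 8065600) = -1*8065895 = -8065895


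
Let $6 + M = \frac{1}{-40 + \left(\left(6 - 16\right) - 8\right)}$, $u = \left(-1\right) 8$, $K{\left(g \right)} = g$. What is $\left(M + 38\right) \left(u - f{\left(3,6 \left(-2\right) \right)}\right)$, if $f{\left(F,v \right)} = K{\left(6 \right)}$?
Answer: $- \frac{12985}{29} \approx -447.76$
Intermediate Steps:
$f{\left(F,v \right)} = 6$
$u = -8$
$M = - \frac{349}{58}$ ($M = -6 + \frac{1}{-40 + \left(\left(6 - 16\right) - 8\right)} = -6 + \frac{1}{-40 - 18} = -6 + \frac{1}{-58} = -6 - \frac{1}{58} = - \frac{349}{58} \approx -6.0172$)
$\left(M + 38\right) \left(u - f{\left(3,6 \left(-2\right) \right)}\right) = \left(- \frac{349}{58} + 38\right) \left(-8 - 6\right) = \frac{1855 \left(-8 - 6\right)}{58} = \frac{1855}{58} \left(-14\right) = - \frac{12985}{29}$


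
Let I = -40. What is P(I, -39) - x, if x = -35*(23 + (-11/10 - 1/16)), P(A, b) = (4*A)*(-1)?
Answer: 14789/16 ≈ 924.31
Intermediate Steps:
P(A, b) = -4*A
x = -12229/16 (x = -35*(23 + (-11*1/10 - 1*1/16)) = -35*(23 + (-11/10 - 1/16)) = -35*(23 - 93/80) = -35*1747/80 = -12229/16 ≈ -764.31)
P(I, -39) - x = -4*(-40) - 1*(-12229/16) = 160 + 12229/16 = 14789/16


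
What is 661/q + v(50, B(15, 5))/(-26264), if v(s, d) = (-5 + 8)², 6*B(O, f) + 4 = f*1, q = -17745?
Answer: -2502887/66579240 ≈ -0.037593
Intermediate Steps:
B(O, f) = -⅔ + f/6 (B(O, f) = -⅔ + (f*1)/6 = -⅔ + f/6)
v(s, d) = 9 (v(s, d) = 3² = 9)
661/q + v(50, B(15, 5))/(-26264) = 661/(-17745) + 9/(-26264) = 661*(-1/17745) + 9*(-1/26264) = -661/17745 - 9/26264 = -2502887/66579240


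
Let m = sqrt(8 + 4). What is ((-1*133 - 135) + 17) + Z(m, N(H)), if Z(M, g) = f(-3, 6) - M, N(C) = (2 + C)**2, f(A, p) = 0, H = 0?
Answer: -251 - 2*sqrt(3) ≈ -254.46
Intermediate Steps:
m = 2*sqrt(3) (m = sqrt(12) = 2*sqrt(3) ≈ 3.4641)
Z(M, g) = -M (Z(M, g) = 0 - M = -M)
((-1*133 - 135) + 17) + Z(m, N(H)) = ((-1*133 - 135) + 17) - 2*sqrt(3) = ((-133 - 135) + 17) - 2*sqrt(3) = (-268 + 17) - 2*sqrt(3) = -251 - 2*sqrt(3)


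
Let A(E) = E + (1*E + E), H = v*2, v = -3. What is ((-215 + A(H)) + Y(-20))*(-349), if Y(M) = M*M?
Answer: -58283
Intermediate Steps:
Y(M) = M**2
H = -6 (H = -3*2 = -6)
A(E) = 3*E (A(E) = E + (E + E) = E + 2*E = 3*E)
((-215 + A(H)) + Y(-20))*(-349) = ((-215 + 3*(-6)) + (-20)**2)*(-349) = ((-215 - 18) + 400)*(-349) = (-233 + 400)*(-349) = 167*(-349) = -58283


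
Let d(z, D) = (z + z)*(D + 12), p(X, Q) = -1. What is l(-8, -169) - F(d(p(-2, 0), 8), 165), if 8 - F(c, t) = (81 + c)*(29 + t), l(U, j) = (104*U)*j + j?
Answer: 148385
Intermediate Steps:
l(U, j) = j + 104*U*j (l(U, j) = 104*U*j + j = j + 104*U*j)
d(z, D) = 2*z*(12 + D) (d(z, D) = (2*z)*(12 + D) = 2*z*(12 + D))
F(c, t) = 8 - (29 + t)*(81 + c) (F(c, t) = 8 - (81 + c)*(29 + t) = 8 - (29 + t)*(81 + c))
l(-8, -169) - F(d(p(-2, 0), 8), 165) = -169*(1 + 104*(-8)) - (-2341 - 81*165 - 58*(-1)*(12 + 8) - 1*2*(-1)*(12 + 8)*165) = -169*(1 - 832) - (-2341 - 13365 - 58*(-1)*20 - 1*2*(-1)*20*165) = -169*(-831) - (-2341 - 13365 - 29*(-40) - 1*(-40)*165) = 140439 - (-2341 - 13365 + 1160 + 6600) = 140439 - 1*(-7946) = 140439 + 7946 = 148385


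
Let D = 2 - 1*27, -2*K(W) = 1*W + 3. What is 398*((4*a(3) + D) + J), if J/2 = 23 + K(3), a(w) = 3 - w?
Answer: 5970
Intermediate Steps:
K(W) = -3/2 - W/2 (K(W) = -(1*W + 3)/2 = -(W + 3)/2 = -(3 + W)/2 = -3/2 - W/2)
D = -25 (D = 2 - 27 = -25)
J = 40 (J = 2*(23 + (-3/2 - 1/2*3)) = 2*(23 + (-3/2 - 3/2)) = 2*(23 - 3) = 2*20 = 40)
398*((4*a(3) + D) + J) = 398*((4*(3 - 1*3) - 25) + 40) = 398*((4*(3 - 3) - 25) + 40) = 398*((4*0 - 25) + 40) = 398*((0 - 25) + 40) = 398*(-25 + 40) = 398*15 = 5970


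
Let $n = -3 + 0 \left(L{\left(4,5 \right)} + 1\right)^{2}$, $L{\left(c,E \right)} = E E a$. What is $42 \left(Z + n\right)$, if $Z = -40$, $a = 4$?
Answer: $-1806$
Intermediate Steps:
$L{\left(c,E \right)} = 4 E^{2}$ ($L{\left(c,E \right)} = E E 4 = E^{2} \cdot 4 = 4 E^{2}$)
$n = -3$ ($n = -3 + 0 \left(4 \cdot 5^{2} + 1\right)^{2} = -3 + 0 \left(4 \cdot 25 + 1\right)^{2} = -3 + 0 \left(100 + 1\right)^{2} = -3 + 0 \cdot 101^{2} = -3 + 0 \cdot 10201 = -3 + 0 = -3$)
$42 \left(Z + n\right) = 42 \left(-40 - 3\right) = 42 \left(-43\right) = -1806$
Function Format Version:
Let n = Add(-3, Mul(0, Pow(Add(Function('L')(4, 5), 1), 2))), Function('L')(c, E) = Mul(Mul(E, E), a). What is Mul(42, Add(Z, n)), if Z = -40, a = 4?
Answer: -1806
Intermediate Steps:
Function('L')(c, E) = Mul(4, Pow(E, 2)) (Function('L')(c, E) = Mul(Mul(E, E), 4) = Mul(Pow(E, 2), 4) = Mul(4, Pow(E, 2)))
n = -3 (n = Add(-3, Mul(0, Pow(Add(Mul(4, Pow(5, 2)), 1), 2))) = Add(-3, Mul(0, Pow(Add(Mul(4, 25), 1), 2))) = Add(-3, Mul(0, Pow(Add(100, 1), 2))) = Add(-3, Mul(0, Pow(101, 2))) = Add(-3, Mul(0, 10201)) = Add(-3, 0) = -3)
Mul(42, Add(Z, n)) = Mul(42, Add(-40, -3)) = Mul(42, -43) = -1806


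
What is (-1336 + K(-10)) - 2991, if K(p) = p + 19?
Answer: -4318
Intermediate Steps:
K(p) = 19 + p
(-1336 + K(-10)) - 2991 = (-1336 + (19 - 10)) - 2991 = (-1336 + 9) - 2991 = -1327 - 2991 = -4318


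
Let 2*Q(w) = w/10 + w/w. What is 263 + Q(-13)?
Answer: 5257/20 ≈ 262.85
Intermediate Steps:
Q(w) = 1/2 + w/20 (Q(w) = (w/10 + w/w)/2 = (w*(1/10) + 1)/2 = (w/10 + 1)/2 = (1 + w/10)/2 = 1/2 + w/20)
263 + Q(-13) = 263 + (1/2 + (1/20)*(-13)) = 263 + (1/2 - 13/20) = 263 - 3/20 = 5257/20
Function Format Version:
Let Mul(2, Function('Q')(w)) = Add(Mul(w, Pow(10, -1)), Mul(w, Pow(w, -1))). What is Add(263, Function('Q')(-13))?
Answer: Rational(5257, 20) ≈ 262.85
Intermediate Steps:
Function('Q')(w) = Add(Rational(1, 2), Mul(Rational(1, 20), w)) (Function('Q')(w) = Mul(Rational(1, 2), Add(Mul(w, Pow(10, -1)), Mul(w, Pow(w, -1)))) = Mul(Rational(1, 2), Add(Mul(w, Rational(1, 10)), 1)) = Mul(Rational(1, 2), Add(Mul(Rational(1, 10), w), 1)) = Mul(Rational(1, 2), Add(1, Mul(Rational(1, 10), w))) = Add(Rational(1, 2), Mul(Rational(1, 20), w)))
Add(263, Function('Q')(-13)) = Add(263, Add(Rational(1, 2), Mul(Rational(1, 20), -13))) = Add(263, Add(Rational(1, 2), Rational(-13, 20))) = Add(263, Rational(-3, 20)) = Rational(5257, 20)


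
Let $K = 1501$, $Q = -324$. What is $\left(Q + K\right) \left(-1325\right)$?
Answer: $-1559525$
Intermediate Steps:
$\left(Q + K\right) \left(-1325\right) = \left(-324 + 1501\right) \left(-1325\right) = 1177 \left(-1325\right) = -1559525$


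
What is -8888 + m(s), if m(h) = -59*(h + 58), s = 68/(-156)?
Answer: -479087/39 ≈ -12284.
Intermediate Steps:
s = -17/39 (s = 68*(-1/156) = -17/39 ≈ -0.43590)
m(h) = -3422 - 59*h (m(h) = -59*(58 + h) = -3422 - 59*h)
-8888 + m(s) = -8888 + (-3422 - 59*(-17/39)) = -8888 + (-3422 + 1003/39) = -8888 - 132455/39 = -479087/39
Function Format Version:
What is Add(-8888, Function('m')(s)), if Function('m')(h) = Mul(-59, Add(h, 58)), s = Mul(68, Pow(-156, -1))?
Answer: Rational(-479087, 39) ≈ -12284.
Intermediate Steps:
s = Rational(-17, 39) (s = Mul(68, Rational(-1, 156)) = Rational(-17, 39) ≈ -0.43590)
Function('m')(h) = Add(-3422, Mul(-59, h)) (Function('m')(h) = Mul(-59, Add(58, h)) = Add(-3422, Mul(-59, h)))
Add(-8888, Function('m')(s)) = Add(-8888, Add(-3422, Mul(-59, Rational(-17, 39)))) = Add(-8888, Add(-3422, Rational(1003, 39))) = Add(-8888, Rational(-132455, 39)) = Rational(-479087, 39)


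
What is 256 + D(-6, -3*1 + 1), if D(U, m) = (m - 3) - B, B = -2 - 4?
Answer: 257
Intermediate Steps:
B = -6
D(U, m) = 3 + m (D(U, m) = (m - 3) - 1*(-6) = (-3 + m) + 6 = 3 + m)
256 + D(-6, -3*1 + 1) = 256 + (3 + (-3*1 + 1)) = 256 + (3 + (-3 + 1)) = 256 + (3 - 2) = 256 + 1 = 257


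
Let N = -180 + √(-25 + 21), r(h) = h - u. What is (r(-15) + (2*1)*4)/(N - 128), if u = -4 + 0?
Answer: 231/23717 + 3*I/47434 ≈ 0.0097398 + 6.3246e-5*I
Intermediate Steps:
u = -4
r(h) = 4 + h (r(h) = h - 1*(-4) = h + 4 = 4 + h)
N = -180 + 2*I (N = -180 + √(-4) = -180 + 2*I ≈ -180.0 + 2.0*I)
(r(-15) + (2*1)*4)/(N - 128) = ((4 - 15) + (2*1)*4)/((-180 + 2*I) - 128) = (-11 + 2*4)/(-308 + 2*I) = (-11 + 8)*((-308 - 2*I)/94868) = -3*(-308 - 2*I)/94868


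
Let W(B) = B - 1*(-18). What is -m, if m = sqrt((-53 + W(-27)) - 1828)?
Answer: -3*I*sqrt(210) ≈ -43.474*I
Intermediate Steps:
W(B) = 18 + B (W(B) = B + 18 = 18 + B)
m = 3*I*sqrt(210) (m = sqrt((-53 + (18 - 27)) - 1828) = sqrt((-53 - 9) - 1828) = sqrt(-62 - 1828) = sqrt(-1890) = 3*I*sqrt(210) ≈ 43.474*I)
-m = -3*I*sqrt(210)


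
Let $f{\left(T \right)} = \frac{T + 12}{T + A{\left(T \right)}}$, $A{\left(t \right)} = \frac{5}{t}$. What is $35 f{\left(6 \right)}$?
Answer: $\frac{3780}{41} \approx 92.195$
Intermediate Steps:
$f{\left(T \right)} = \frac{12 + T}{T + \frac{5}{T}}$ ($f{\left(T \right)} = \frac{T + 12}{T + \frac{5}{T}} = \frac{12 + T}{T + \frac{5}{T}}$)
$35 f{\left(6 \right)} = 35 \frac{6 \left(12 + 6\right)}{5 + 6^{2}} = 35 \cdot 6 \frac{1}{5 + 36} \cdot 18 = 35 \cdot 6 \cdot \frac{1}{41} \cdot 18 = 35 \cdot \frac{108}{41} = \frac{3780}{41}$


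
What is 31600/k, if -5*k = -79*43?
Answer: 2000/43 ≈ 46.512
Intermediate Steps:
k = 3397/5 (k = -(-79)*43/5 = -1/5*(-3397) = 3397/5 ≈ 679.40)
31600/k = 31600/(3397/5) = 31600*(5/3397) = 2000/43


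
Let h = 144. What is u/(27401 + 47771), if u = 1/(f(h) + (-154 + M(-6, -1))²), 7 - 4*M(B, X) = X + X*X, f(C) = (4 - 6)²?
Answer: 4/6971169385 ≈ 5.7379e-10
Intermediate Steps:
f(C) = 4 (f(C) = (-2)² = 4)
M(B, X) = 7/4 - X/4 - X²/4 (M(B, X) = 7/4 - (X + X*X)/4 = 7/4 - (X + X²)/4 = 7/4 + (-X/4 - X²/4) = 7/4 - X/4 - X²/4)
u = 16/370945 (u = 1/(4 + (-154 + (7/4 - ¼*(-1) - ¼*(-1)²))²) = 1/(4 + (-154 + (7/4 + ¼ - ¼*1))²) = 1/(4 + (-154 + (7/4 + ¼ - ¼))²) = 1/(4 + (-154 + 7/4)²) = 1/(4 + (-609/4)²) = 1/(4 + 370881/16) = 1/(370945/16) = 16/370945 ≈ 4.3133e-5)
u/(27401 + 47771) = 16/(370945*(27401 + 47771)) = (16/370945)/75172 = (16/370945)*(1/75172) = 4/6971169385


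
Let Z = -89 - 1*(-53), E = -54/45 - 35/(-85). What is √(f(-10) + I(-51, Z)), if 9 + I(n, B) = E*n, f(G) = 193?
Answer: √5605/5 ≈ 14.973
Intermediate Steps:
E = -67/85 (E = -54*1/45 - 35*(-1/85) = -6/5 + 7/17 = -67/85 ≈ -0.78824)
Z = -36 (Z = -89 + 53 = -36)
I(n, B) = -9 - 67*n/85
√(f(-10) + I(-51, Z)) = √(193 + (-9 - 67/85*(-51))) = √(193 + (-9 + 201/5)) = √(193 + 156/5) = √(1121/5) = √5605/5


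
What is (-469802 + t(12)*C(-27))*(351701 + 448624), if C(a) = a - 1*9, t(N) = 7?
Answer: -376195967550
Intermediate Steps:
C(a) = -9 + a (C(a) = a - 9 = -9 + a)
(-469802 + t(12)*C(-27))*(351701 + 448624) = (-469802 + 7*(-9 - 27))*(351701 + 448624) = (-469802 + 7*(-36))*800325 = (-469802 - 252)*800325 = -470054*800325 = -376195967550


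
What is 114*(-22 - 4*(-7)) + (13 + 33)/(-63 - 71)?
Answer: 45805/67 ≈ 683.66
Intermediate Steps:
114*(-22 - 4*(-7)) + (13 + 33)/(-63 - 71) = 114*(-22 + 28) + 46/(-134) = 114*6 + 46*(-1/134) = 684 - 23/67 = 45805/67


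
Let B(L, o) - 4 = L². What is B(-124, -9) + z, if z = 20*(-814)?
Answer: -900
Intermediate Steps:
B(L, o) = 4 + L²
z = -16280
B(-124, -9) + z = (4 + (-124)²) - 16280 = (4 + 15376) - 16280 = 15380 - 16280 = -900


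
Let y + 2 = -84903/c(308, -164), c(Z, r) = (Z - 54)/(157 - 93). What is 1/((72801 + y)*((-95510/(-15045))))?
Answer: 382143/124708877854 ≈ 3.0643e-6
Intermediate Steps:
c(Z, r) = -27/32 + Z/64 (c(Z, r) = (-54 + Z)/64 = (-54 + Z)*(1/64) = -27/32 + Z/64)
y = -2717150/127 (y = -2 - 84903/(-27/32 + (1/64)*308) = -2 - 84903/(-27/32 + 77/16) = -2 - 84903/127/32 = -2 - 84903*32/127 = -2 - 2716896/127 = -2717150/127 ≈ -21395.)
1/((72801 + y)*((-95510/(-15045)))) = 1/((72801 - 2717150/127)*((-95510/(-15045)))) = 1/((6528577/127)*((-95510*(-1/15045)))) = 127/(6528577*(19102/3009)) = (127/6528577)*(3009/19102) = 382143/124708877854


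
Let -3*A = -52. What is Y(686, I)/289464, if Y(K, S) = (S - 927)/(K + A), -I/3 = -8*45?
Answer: 153/203589680 ≈ 7.5151e-7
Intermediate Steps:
A = 52/3 (A = -⅓*(-52) = 52/3 ≈ 17.333)
I = 1080 (I = -(-24)*45 = -3*(-360) = 1080)
Y(K, S) = (-927 + S)/(52/3 + K) (Y(K, S) = (S - 927)/(K + 52/3) = (-927 + S)/(52/3 + K))
Y(686, I)/289464 = (3*(-927 + 1080)/(52 + 3*686))/289464 = (3*153/(52 + 2058))*(1/289464) = (3*153/2110)*(1/289464) = (3*(1/2110)*153)*(1/289464) = (459/2110)*(1/289464) = 153/203589680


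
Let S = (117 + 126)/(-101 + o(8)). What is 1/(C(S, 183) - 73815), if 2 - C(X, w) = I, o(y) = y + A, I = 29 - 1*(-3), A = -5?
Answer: -1/73845 ≈ -1.3542e-5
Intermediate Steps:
I = 32 (I = 29 + 3 = 32)
o(y) = -5 + y (o(y) = y - 5 = -5 + y)
S = -243/98 (S = (117 + 126)/(-101 + (-5 + 8)) = 243/(-101 + 3) = 243/(-98) = 243*(-1/98) = -243/98 ≈ -2.4796)
C(X, w) = -30 (C(X, w) = 2 - 1*32 = 2 - 32 = -30)
1/(C(S, 183) - 73815) = 1/(-30 - 73815) = 1/(-73845) = -1/73845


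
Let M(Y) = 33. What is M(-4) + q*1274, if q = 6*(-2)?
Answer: -15255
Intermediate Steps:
q = -12
M(-4) + q*1274 = 33 - 12*1274 = 33 - 15288 = -15255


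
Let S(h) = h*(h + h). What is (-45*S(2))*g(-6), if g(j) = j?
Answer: 2160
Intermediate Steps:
S(h) = 2*h² (S(h) = h*(2*h) = 2*h²)
(-45*S(2))*g(-6) = -90*2²*(-6) = -90*4*(-6) = -45*8*(-6) = -360*(-6) = 2160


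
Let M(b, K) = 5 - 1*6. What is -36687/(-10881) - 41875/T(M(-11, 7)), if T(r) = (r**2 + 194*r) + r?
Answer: 154253051/703638 ≈ 219.22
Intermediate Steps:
M(b, K) = -1 (M(b, K) = 5 - 6 = -1)
T(r) = r**2 + 195*r
-36687/(-10881) - 41875/T(M(-11, 7)) = -36687/(-10881) - 41875*(-1/(195 - 1)) = -36687*(-1/10881) - 41875/((-1*194)) = 12229/3627 - 41875/(-194) = 12229/3627 - 41875*(-1/194) = 12229/3627 + 41875/194 = 154253051/703638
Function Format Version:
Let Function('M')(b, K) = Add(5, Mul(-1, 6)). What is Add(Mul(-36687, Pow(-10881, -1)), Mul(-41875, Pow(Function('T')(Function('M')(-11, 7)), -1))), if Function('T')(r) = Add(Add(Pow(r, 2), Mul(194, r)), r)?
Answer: Rational(154253051, 703638) ≈ 219.22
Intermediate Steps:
Function('M')(b, K) = -1 (Function('M')(b, K) = Add(5, -6) = -1)
Function('T')(r) = Add(Pow(r, 2), Mul(195, r))
Add(Mul(-36687, Pow(-10881, -1)), Mul(-41875, Pow(Function('T')(Function('M')(-11, 7)), -1))) = Add(Mul(-36687, Pow(-10881, -1)), Mul(-41875, Pow(Mul(-1, Add(195, -1)), -1))) = Add(Mul(-36687, Rational(-1, 10881)), Mul(-41875, Pow(Mul(-1, 194), -1))) = Add(Rational(12229, 3627), Mul(-41875, Pow(-194, -1))) = Add(Rational(12229, 3627), Mul(-41875, Rational(-1, 194))) = Add(Rational(12229, 3627), Rational(41875, 194)) = Rational(154253051, 703638)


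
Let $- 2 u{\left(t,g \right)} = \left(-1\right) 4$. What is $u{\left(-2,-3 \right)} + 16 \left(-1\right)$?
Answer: $-14$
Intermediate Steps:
$u{\left(t,g \right)} = 2$ ($u{\left(t,g \right)} = - \frac{\left(-1\right) 4}{2} = \left(- \frac{1}{2}\right) \left(-4\right) = 2$)
$u{\left(-2,-3 \right)} + 16 \left(-1\right) = 2 + 16 \left(-1\right) = 2 - 16 = -14$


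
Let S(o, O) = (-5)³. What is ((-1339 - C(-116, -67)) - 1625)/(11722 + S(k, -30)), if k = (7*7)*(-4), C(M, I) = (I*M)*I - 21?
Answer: 517781/11597 ≈ 44.648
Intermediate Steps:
C(M, I) = -21 + M*I² (C(M, I) = M*I² - 21 = -21 + M*I²)
k = -196 (k = 49*(-4) = -196)
S(o, O) = -125
((-1339 - C(-116, -67)) - 1625)/(11722 + S(k, -30)) = ((-1339 - (-21 - 116*(-67)²)) - 1625)/(11722 - 125) = ((-1339 - (-21 - 116*4489)) - 1625)/11597 = ((-1339 - (-21 - 520724)) - 1625)*(1/11597) = ((-1339 - 1*(-520745)) - 1625)*(1/11597) = ((-1339 + 520745) - 1625)*(1/11597) = (519406 - 1625)*(1/11597) = 517781*(1/11597) = 517781/11597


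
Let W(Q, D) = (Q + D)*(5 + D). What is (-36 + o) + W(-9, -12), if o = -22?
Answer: 89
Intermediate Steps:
W(Q, D) = (5 + D)*(D + Q) (W(Q, D) = (D + Q)*(5 + D) = (5 + D)*(D + Q))
(-36 + o) + W(-9, -12) = (-36 - 22) + ((-12)**2 + 5*(-12) + 5*(-9) - 12*(-9)) = -58 + (144 - 60 - 45 + 108) = -58 + 147 = 89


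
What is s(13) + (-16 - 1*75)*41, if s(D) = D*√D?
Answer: -3731 + 13*√13 ≈ -3684.1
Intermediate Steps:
s(D) = D^(3/2)
s(13) + (-16 - 1*75)*41 = 13^(3/2) + (-16 - 1*75)*41 = 13*√13 + (-16 - 75)*41 = 13*√13 - 91*41 = 13*√13 - 3731 = -3731 + 13*√13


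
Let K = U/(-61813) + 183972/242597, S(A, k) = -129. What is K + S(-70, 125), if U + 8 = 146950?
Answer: -1958714465707/14995648361 ≈ -130.62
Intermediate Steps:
U = 146942 (U = -8 + 146950 = 146942)
K = -24275827138/14995648361 (K = 146942/(-61813) + 183972/242597 = 146942*(-1/61813) + 183972*(1/242597) = -146942/61813 + 183972/242597 = -24275827138/14995648361 ≈ -1.6189)
K + S(-70, 125) = -24275827138/14995648361 - 129 = -1958714465707/14995648361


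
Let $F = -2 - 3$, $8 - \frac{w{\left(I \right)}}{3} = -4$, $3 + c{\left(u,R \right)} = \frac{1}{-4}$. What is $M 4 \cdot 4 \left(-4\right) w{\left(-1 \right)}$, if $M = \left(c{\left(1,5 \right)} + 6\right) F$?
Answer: $31680$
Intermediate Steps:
$c{\left(u,R \right)} = - \frac{13}{4}$ ($c{\left(u,R \right)} = -3 + \frac{1}{-4} = -3 - \frac{1}{4} = - \frac{13}{4}$)
$w{\left(I \right)} = 36$ ($w{\left(I \right)} = 24 - -12 = 24 + 12 = 36$)
$F = -5$ ($F = -2 - 3 = -5$)
$M = - \frac{55}{4}$ ($M = \left(- \frac{13}{4} + 6\right) \left(-5\right) = \frac{11}{4} \left(-5\right) = - \frac{55}{4} \approx -13.75$)
$M 4 \cdot 4 \left(-4\right) w{\left(-1 \right)} = - \frac{55 \cdot 4 \cdot 4 \left(-4\right)}{4} \cdot 36 = - \frac{55 \cdot 16 \left(-4\right)}{4} \cdot 36 = \left(- \frac{55}{4}\right) \left(-64\right) 36 = 880 \cdot 36 = 31680$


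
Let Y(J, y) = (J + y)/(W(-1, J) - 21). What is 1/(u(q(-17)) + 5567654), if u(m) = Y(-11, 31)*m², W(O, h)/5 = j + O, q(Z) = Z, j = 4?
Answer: 3/16700072 ≈ 1.7964e-7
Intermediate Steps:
W(O, h) = 20 + 5*O (W(O, h) = 5*(4 + O) = 20 + 5*O)
Y(J, y) = -J/6 - y/6 (Y(J, y) = (J + y)/((20 + 5*(-1)) - 21) = (J + y)/((20 - 5) - 21) = (J + y)/(15 - 21) = (J + y)/(-6) = (J + y)*(-⅙) = -J/6 - y/6)
u(m) = -10*m²/3 (u(m) = (-⅙*(-11) - ⅙*31)*m² = (11/6 - 31/6)*m² = -10*m²/3)
1/(u(q(-17)) + 5567654) = 1/(-10/3*(-17)² + 5567654) = 1/(-10/3*289 + 5567654) = 1/(-2890/3 + 5567654) = 1/(16700072/3) = 3/16700072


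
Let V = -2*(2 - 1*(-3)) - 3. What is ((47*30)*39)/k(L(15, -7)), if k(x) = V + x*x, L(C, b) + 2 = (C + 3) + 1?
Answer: 9165/46 ≈ 199.24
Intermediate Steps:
V = -13 (V = -2*(2 + 3) - 3 = -2*5 - 3 = -10 - 3 = -13)
L(C, b) = 2 + C (L(C, b) = -2 + ((C + 3) + 1) = -2 + ((3 + C) + 1) = -2 + (4 + C) = 2 + C)
k(x) = -13 + x**2 (k(x) = -13 + x*x = -13 + x**2)
((47*30)*39)/k(L(15, -7)) = ((47*30)*39)/(-13 + (2 + 15)**2) = (1410*39)/(-13 + 17**2) = 54990/(-13 + 289) = 54990/276 = 54990*(1/276) = 9165/46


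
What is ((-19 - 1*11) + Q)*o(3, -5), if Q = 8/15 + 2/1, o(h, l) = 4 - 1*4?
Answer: 0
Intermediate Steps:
o(h, l) = 0 (o(h, l) = 4 - 4 = 0)
Q = 38/15 (Q = 8*(1/15) + 2*1 = 8/15 + 2 = 38/15 ≈ 2.5333)
((-19 - 1*11) + Q)*o(3, -5) = ((-19 - 1*11) + 38/15)*0 = ((-19 - 11) + 38/15)*0 = (-30 + 38/15)*0 = -412/15*0 = 0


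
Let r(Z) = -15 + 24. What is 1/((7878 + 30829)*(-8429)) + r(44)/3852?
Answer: 326260875/139639837684 ≈ 0.0023364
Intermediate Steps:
r(Z) = 9
1/((7878 + 30829)*(-8429)) + r(44)/3852 = 1/((7878 + 30829)*(-8429)) + 9/3852 = -1/8429/38707 + 9*(1/3852) = (1/38707)*(-1/8429) + 1/428 = -1/326261303 + 1/428 = 326260875/139639837684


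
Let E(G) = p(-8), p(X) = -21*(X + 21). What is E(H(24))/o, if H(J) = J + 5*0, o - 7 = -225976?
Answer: 91/75323 ≈ 0.0012081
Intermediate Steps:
o = -225969 (o = 7 - 225976 = -225969)
p(X) = -441 - 21*X (p(X) = -21*(21 + X) = -441 - 21*X)
H(J) = J (H(J) = J + 0 = J)
E(G) = -273 (E(G) = -441 - 21*(-8) = -441 + 168 = -273)
E(H(24))/o = -273/(-225969) = -273*(-1/225969) = 91/75323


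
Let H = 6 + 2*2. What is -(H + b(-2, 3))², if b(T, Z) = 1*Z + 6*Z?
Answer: -961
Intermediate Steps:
b(T, Z) = 7*Z (b(T, Z) = Z + 6*Z = 7*Z)
H = 10 (H = 6 + 4 = 10)
-(H + b(-2, 3))² = -(10 + 7*3)² = -(10 + 21)² = -1*31² = -1*961 = -961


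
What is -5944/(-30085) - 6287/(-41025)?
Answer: 158317/451275 ≈ 0.35082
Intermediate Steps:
-5944/(-30085) - 6287/(-41025) = -5944*(-1/30085) - 6287*(-1/41025) = 5944/30085 + 6287/41025 = 158317/451275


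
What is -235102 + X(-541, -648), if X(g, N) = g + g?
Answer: -236184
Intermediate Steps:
X(g, N) = 2*g
-235102 + X(-541, -648) = -235102 + 2*(-541) = -235102 - 1082 = -236184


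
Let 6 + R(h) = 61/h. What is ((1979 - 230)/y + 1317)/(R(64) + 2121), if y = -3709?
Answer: 312512256/502276489 ≈ 0.62219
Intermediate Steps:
R(h) = -6 + 61/h
((1979 - 230)/y + 1317)/(R(64) + 2121) = ((1979 - 230)/(-3709) + 1317)/((-6 + 61/64) + 2121) = (1749*(-1/3709) + 1317)/((-6 + 61*(1/64)) + 2121) = (-1749/3709 + 1317)/((-6 + 61/64) + 2121) = 4883004/(3709*(-323/64 + 2121)) = 4883004/(3709*(135421/64)) = (4883004/3709)*(64/135421) = 312512256/502276489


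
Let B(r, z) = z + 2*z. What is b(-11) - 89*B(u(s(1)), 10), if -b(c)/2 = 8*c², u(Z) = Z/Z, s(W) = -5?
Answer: -4606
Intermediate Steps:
u(Z) = 1
b(c) = -16*c²
B(r, z) = 3*z
b(-11) - 89*B(u(s(1)), 10) = -16*(-11)² - 267*10 = -16*121 - 89*30 = -1936 - 2670 = -4606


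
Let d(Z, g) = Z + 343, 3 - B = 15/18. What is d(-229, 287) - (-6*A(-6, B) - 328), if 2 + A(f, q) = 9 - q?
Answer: 471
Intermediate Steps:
B = 13/6 (B = 3 - 15/18 = 3 - 1*⅚ = 3 - ⅚ = 13/6 ≈ 2.1667)
d(Z, g) = 343 + Z
A(f, q) = 7 - q (A(f, q) = -2 + (9 - q) = 7 - q)
d(-229, 287) - (-6*A(-6, B) - 328) = (343 - 229) - (-6*(7 - 1*13/6) - 328) = 114 - (-6*(7 - 13/6) - 328) = 114 - (-6*29/6 - 328) = 114 - (-29 - 328) = 114 - 1*(-357) = 114 + 357 = 471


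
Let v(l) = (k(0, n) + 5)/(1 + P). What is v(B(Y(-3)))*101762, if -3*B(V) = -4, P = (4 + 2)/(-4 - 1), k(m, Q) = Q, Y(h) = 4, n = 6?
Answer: -5596910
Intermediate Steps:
P = -6/5 (P = 6/(-5) = 6*(-1/5) = -6/5 ≈ -1.2000)
B(V) = 4/3 (B(V) = -1/3*(-4) = 4/3)
v(l) = -55 (v(l) = (6 + 5)/(1 - 6/5) = 11/(-1/5) = 11*(-5) = -55)
v(B(Y(-3)))*101762 = -55*101762 = -5596910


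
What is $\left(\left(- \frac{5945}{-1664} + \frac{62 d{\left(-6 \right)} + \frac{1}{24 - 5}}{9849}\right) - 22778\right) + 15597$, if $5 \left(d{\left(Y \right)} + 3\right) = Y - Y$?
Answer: $- \frac{2234956136221}{311385984} \approx -7177.4$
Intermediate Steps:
$d{\left(Y \right)} = -3$ ($d{\left(Y \right)} = -3 + \frac{Y - Y}{5} = -3 + \frac{1}{5} \cdot 0 = -3 + 0 = -3$)
$\left(\left(- \frac{5945}{-1664} + \frac{62 d{\left(-6 \right)} + \frac{1}{24 - 5}}{9849}\right) - 22778\right) + 15597 = \left(\left(- \frac{5945}{-1664} + \frac{62 \left(-3\right) + \frac{1}{24 - 5}}{9849}\right) - 22778\right) + 15597 = \left(\left(\left(-5945\right) \left(- \frac{1}{1664}\right) + \left(-186 + \frac{1}{19}\right) \frac{1}{9849}\right) - 22778\right) + 15597 = \left(\left(\frac{5945}{1664} + \left(-186 + \frac{1}{19}\right) \frac{1}{9849}\right) - 22778\right) + 15597 = \left(\left(\frac{5945}{1664} - \frac{3533}{187131}\right) - 22778\right) + 15597 = \left(\frac{1106614883}{311385984} - 22778\right) + 15597 = - \frac{7091643328669}{311385984} + 15597 = - \frac{2234956136221}{311385984}$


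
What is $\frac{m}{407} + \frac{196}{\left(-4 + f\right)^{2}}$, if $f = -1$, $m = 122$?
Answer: $\frac{82822}{10175} \approx 8.1398$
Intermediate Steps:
$\frac{m}{407} + \frac{196}{\left(-4 + f\right)^{2}} = \frac{122}{407} + \frac{196}{\left(-4 - 1\right)^{2}} = 122 \cdot \frac{1}{407} + \frac{196}{\left(-5\right)^{2}} = \frac{122}{407} + \frac{196}{25} = \frac{82822}{10175}$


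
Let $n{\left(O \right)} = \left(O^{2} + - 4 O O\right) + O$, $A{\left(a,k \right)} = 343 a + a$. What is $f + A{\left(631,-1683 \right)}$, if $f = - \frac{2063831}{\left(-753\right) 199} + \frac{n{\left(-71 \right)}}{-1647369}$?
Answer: $\frac{17862122477059903}{82284434181} \approx 2.1708 \cdot 10^{5}$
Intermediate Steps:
$A{\left(a,k \right)} = 344 a$
$n{\left(O \right)} = O - 3 O^{2}$ ($n{\left(O \right)} = \left(O^{2} - 4 O^{2}\right) + O = - 3 O^{2} + O = O - 3 O^{2}$)
$f = \frac{1134055995319}{82284434181}$ ($f = - \frac{2063831}{\left(-753\right) 199} + \frac{\left(-71\right) \left(1 - -213\right)}{-1647369} = - \frac{2063831}{-149847} + - 71 \left(1 + 213\right) \left(- \frac{1}{1647369}\right) = \left(-2063831\right) \left(- \frac{1}{149847}\right) + \left(-71\right) 214 \left(- \frac{1}{1647369}\right) = \frac{2063831}{149847} - - \frac{15194}{1647369} = \frac{2063831}{149847} + \frac{15194}{1647369} = \frac{1134055995319}{82284434181} \approx 13.782$)
$f + A{\left(631,-1683 \right)} = \frac{1134055995319}{82284434181} + 344 \cdot 631 = \frac{1134055995319}{82284434181} + 217064 = \frac{17862122477059903}{82284434181}$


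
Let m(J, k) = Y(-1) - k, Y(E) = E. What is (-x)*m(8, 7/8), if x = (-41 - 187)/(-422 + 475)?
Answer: -855/106 ≈ -8.0660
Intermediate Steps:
x = -228/53 ≈ -4.3019
m(J, k) = -1 - k
(-x)*m(8, 7/8) = (-1*(-228/53))*(-1 - 7/8) = 228*(-1 - 7/8)/53 = (228/53)*(-15/8) = -855/106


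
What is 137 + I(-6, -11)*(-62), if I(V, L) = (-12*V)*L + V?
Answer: 49613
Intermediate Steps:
I(V, L) = V - 12*L*V (I(V, L) = -12*L*V + V = V - 12*L*V)
137 + I(-6, -11)*(-62) = 137 - 6*(1 - 12*(-11))*(-62) = 137 - 6*(1 + 132)*(-62) = 137 - 6*133*(-62) = 137 - 798*(-62) = 137 + 49476 = 49613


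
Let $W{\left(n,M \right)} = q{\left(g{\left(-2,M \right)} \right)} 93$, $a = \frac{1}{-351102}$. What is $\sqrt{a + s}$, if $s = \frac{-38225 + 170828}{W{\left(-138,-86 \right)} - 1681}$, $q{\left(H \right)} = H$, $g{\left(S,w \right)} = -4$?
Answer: $\frac{i \sqrt{33558993335309214954}}{720812406} \approx 8.0368 i$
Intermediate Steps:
$a = - \frac{1}{351102} \approx -2.8482 \cdot 10^{-6}$
$W{\left(n,M \right)} = -372$ ($W{\left(n,M \right)} = \left(-4\right) 93 = -372$)
$s = - \frac{132603}{2053}$ ($s = \frac{-38225 + 170828}{-372 - 1681} = \frac{132603}{-2053} = 132603 \left(- \frac{1}{2053}\right) = - \frac{132603}{2053} \approx -64.59$)
$\sqrt{a + s} = \sqrt{- \frac{1}{351102} - \frac{132603}{2053}} = \sqrt{- \frac{46557180559}{720812406}} = \frac{i \sqrt{33558993335309214954}}{720812406}$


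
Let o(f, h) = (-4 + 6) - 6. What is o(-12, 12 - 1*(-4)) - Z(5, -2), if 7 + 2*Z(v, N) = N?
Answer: ½ ≈ 0.50000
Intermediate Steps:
Z(v, N) = -7/2 + N/2
o(f, h) = -4 (o(f, h) = 2 - 6 = -4)
o(-12, 12 - 1*(-4)) - Z(5, -2) = -4 - (-7/2 + (½)*(-2)) = -4 - (-7/2 - 1) = -4 - 1*(-9/2) = -4 + 9/2 = ½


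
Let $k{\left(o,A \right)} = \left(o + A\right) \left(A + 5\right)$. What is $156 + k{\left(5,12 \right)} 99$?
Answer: $28767$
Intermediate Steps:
$k{\left(o,A \right)} = \left(5 + A\right) \left(A + o\right)$ ($k{\left(o,A \right)} = \left(A + o\right) \left(5 + A\right) = \left(5 + A\right) \left(A + o\right)$)
$156 + k{\left(5,12 \right)} 99 = 156 + \left(12^{2} + 5 \cdot 12 + 5 \cdot 5 + 12 \cdot 5\right) 99 = 156 + \left(144 + 60 + 25 + 60\right) 99 = 156 + 289 \cdot 99 = 156 + 28611 = 28767$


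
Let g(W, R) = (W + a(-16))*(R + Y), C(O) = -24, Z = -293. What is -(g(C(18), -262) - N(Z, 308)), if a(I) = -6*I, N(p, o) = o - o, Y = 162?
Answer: 7200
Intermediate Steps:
N(p, o) = 0
g(W, R) = (96 + W)*(162 + R) (g(W, R) = (W - 6*(-16))*(R + 162) = (W + 96)*(162 + R) = (96 + W)*(162 + R))
-(g(C(18), -262) - N(Z, 308)) = -((15552 + 96*(-262) + 162*(-24) - 262*(-24)) - 1*0) = -((15552 - 25152 - 3888 + 6288) + 0) = -(-7200 + 0) = -1*(-7200) = 7200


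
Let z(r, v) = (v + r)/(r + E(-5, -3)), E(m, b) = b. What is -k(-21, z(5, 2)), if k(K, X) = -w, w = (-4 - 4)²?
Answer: 64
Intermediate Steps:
w = 64 (w = (-8)² = 64)
z(r, v) = (r + v)/(-3 + r) (z(r, v) = (v + r)/(r - 3) = (r + v)/(-3 + r))
k(K, X) = -64 (k(K, X) = -1*64 = -64)
-k(-21, z(5, 2)) = -1*(-64) = 64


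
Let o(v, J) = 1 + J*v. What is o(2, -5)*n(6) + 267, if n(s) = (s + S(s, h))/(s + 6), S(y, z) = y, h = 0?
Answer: 258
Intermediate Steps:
n(s) = 2*s/(6 + s) (n(s) = (s + s)/(s + 6) = (2*s)/(6 + s) = 2*s/(6 + s))
o(2, -5)*n(6) + 267 = (1 - 5*2)*(2*6/(6 + 6)) + 267 = (1 - 10)*(2*6/12) + 267 = -18*6/12 + 267 = -9*1 + 267 = -9 + 267 = 258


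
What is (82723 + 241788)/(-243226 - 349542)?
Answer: -29501/53888 ≈ -0.54745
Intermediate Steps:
(82723 + 241788)/(-243226 - 349542) = 324511/(-592768) = 324511*(-1/592768) = -29501/53888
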